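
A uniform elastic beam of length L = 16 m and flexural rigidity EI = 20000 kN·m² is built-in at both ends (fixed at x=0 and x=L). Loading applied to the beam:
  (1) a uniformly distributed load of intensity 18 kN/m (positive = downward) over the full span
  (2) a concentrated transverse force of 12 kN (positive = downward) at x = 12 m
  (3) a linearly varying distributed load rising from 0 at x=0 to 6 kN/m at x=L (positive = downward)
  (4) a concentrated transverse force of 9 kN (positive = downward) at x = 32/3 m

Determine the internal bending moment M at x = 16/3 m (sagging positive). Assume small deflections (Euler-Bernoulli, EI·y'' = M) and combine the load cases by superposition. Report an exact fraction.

M(16/3) = 19831/135 kN·m

Load 1 — uniform load w=18 kN/m over full span:
  M_1 = wLx/2 - wL²/12 - wx²/2 = 18·16·(16/3)/2 - 18·16²/12 - 18·(16/3)²/2 = 128 kN·m
Load 2 — point force P=12 kN at a=12 m (b=L-a=4):
  M_2 = Pb²(3a+b)x/L³ - Pab²/L²  [x≤a] = 12·4²·(3·12+4)·(16/3)/16³ - 12·12·4²/16² = 1 kN·m
Load 3 — triangular load w₀=6 kN/m (0→w₀ over full span):
  M_3 = 3w₀Lx/20 - w₀L²/30 - w₀x³/(6L) = 3·6·16·(16/3)/20 - 6·16²/30 - 6·(16/3)³/(6·16) = 2176/135 kN·m
Load 4 — point force P=9 kN at a=32/3 m (b=L-a=16/3):
  M_4 = Pb²(3a+b)x/L³ - Pab²/L²  [x≤a] = 9·(16/3)²·(3·(32/3)+(16/3))·(16/3)/16³ - 9·(32/3)·(16/3)²/16² = 16/9 kN·m
Superposition: M = Σ M_i = 19831/135 kN·m ≈ 146.896296 kN·m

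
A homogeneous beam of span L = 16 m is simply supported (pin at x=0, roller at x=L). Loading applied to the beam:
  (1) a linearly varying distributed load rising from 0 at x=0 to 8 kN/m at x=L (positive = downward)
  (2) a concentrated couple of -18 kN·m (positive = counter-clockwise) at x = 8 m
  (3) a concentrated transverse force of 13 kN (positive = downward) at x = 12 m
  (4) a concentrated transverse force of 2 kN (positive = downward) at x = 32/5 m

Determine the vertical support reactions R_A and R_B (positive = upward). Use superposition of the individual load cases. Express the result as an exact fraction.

R_A = 2959/120 kN, R_B = 6521/120 kN

Load 1 — triangular load w₀=8 kN/m (0→w₀ over full span):
  R_A = w₀L/6 = 8·16/6 = 64/3 kN
  R_B = w₀L/3 = 8·16/3 = 128/3 kN
Load 2 — applied couple M₀=-18 kN·m at a=8 m (b=L-a=8):
  R_A = M₀/L = (-18)/16 = -9/8 kN
  R_B = -M₀/L = -(-18)/16 = 9/8 kN
Load 3 — point force P=13 kN at a=12 m (b=L-a=4):
  R_A = Pb/L = 13·4/16 = 13/4 kN
  R_B = Pa/L = 13·12/16 = 39/4 kN
Load 4 — point force P=2 kN at a=32/5 m (b=L-a=48/5):
  R_A = Pb/L = 2·(48/5)/16 = 6/5 kN
  R_B = Pa/L = 2·(32/5)/16 = 4/5 kN
Superposition: R_A = 2959/120 kN, R_B = 6521/120 kN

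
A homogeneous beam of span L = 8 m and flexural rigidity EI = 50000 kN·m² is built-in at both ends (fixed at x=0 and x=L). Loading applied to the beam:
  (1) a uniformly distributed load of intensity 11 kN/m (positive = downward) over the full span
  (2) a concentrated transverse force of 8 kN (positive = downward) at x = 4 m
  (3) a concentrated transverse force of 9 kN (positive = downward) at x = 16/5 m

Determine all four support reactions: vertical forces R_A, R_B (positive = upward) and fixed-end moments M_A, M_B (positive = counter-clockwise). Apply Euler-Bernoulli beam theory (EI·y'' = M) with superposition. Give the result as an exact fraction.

R_A = 6729/125 kN, M_A = 28888/375 kN·m, R_B = 6396/125 kN, M_B = -27592/375 kN·m

Load 1 — uniform load w=11 kN/m over full span:
  R_A = wL/2 = 11·8/2 = 44 kN
  M_A = wL²/12 = 11·8²/12 = 176/3 kN·m
  R_B = wL/2 = 11·8/2 = 44 kN
  M_B = -wL²/12 = -11·8²/12 = -176/3 kN·m
Load 2 — point force P=8 kN at a=4 m (b=L-a=4):
  R_A = Pb²(3a+b)/L³ = 8·4²·(3·4+4)/8³ = 4 kN
  M_A = Pab²/L² = 8·4·4²/8² = 8 kN·m
  R_B = Pa²(a+3b)/L³ = 8·4²·(4+3·4)/8³ = 4 kN
  M_B = -Pa²b/L² = -8·4²·4/8² = -8 kN·m
Load 3 — point force P=9 kN at a=16/5 m (b=L-a=24/5):
  R_A = Pb²(3a+b)/L³ = 9·(24/5)²·(3·(16/5)+(24/5))/8³ = 729/125 kN
  M_A = Pab²/L² = 9·(16/5)·(24/5)²/8² = 1296/125 kN·m
  R_B = Pa²(a+3b)/L³ = 9·(16/5)²·((16/5)+3·(24/5))/8³ = 396/125 kN
  M_B = -Pa²b/L² = -9·(16/5)²·(24/5)/8² = -864/125 kN·m
Superposition: R_A = 6729/125 kN, M_A = 28888/375 kN·m, R_B = 6396/125 kN, M_B = -27592/375 kN·m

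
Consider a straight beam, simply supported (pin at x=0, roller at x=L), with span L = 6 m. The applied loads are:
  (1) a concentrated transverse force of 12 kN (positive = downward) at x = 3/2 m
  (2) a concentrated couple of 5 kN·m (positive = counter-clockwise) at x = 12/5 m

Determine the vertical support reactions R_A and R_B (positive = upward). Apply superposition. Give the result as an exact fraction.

Load 1 — point force P=12 kN at a=3/2 m (b=L-a=9/2):
  R_A = Pb/L = 12·(9/2)/6 = 9 kN
  R_B = Pa/L = 12·(3/2)/6 = 3 kN
Load 2 — applied couple M₀=5 kN·m at a=12/5 m (b=L-a=18/5):
  R_A = M₀/L = 5/6 kN
  R_B = -M₀/L = -5/6 kN
Superposition: R_A = 59/6 kN, R_B = 13/6 kN

R_A = 59/6 kN, R_B = 13/6 kN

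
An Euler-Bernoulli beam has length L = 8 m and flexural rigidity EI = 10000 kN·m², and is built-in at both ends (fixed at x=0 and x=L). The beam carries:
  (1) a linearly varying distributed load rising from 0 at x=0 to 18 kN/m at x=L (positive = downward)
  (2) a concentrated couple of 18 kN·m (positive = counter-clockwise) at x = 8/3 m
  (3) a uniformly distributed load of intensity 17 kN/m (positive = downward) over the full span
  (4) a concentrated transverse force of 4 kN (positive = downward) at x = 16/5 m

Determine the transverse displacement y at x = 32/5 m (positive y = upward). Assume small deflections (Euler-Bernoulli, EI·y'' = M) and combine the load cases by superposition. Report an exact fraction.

y(32/5) = -338828/29296875 m

Load 1 — triangular load w₀=18 kN/m (0→w₀ over full span):
  y_1 = -w₀x²(L-x)²(x+2L)/(120LEI) = -18·(32/5)²·(8-(32/5))²·((32/5)+2·8)/(120·8·10000) = -43008/9765625 m
Load 2 — applied couple M₀=18 kN·m at a=8/3 m (b=L-a=16/3):
  y_2 = (R_Ax³/6 - M_Ax²/2 - M₀(x-a)²/2)/EI  [x>a] with R_A=3, M_A=0 = (3·(32/5)³/6 - 0·(32/5)²/2 - 18·((32/5)-(8/3))²/2)/10000 = 44/78125 m
Load 3 — uniform load w=17 kN/m over full span:
  y_3 = -wx²(L-x)²/(24EI) = -17·(32/5)²·(8-(32/5))²/(24·10000) = -8704/1171875 m
Load 4 — point force P=4 kN at a=16/5 m (b=L-a=24/5):
  y_4 = -Pa²(L-x)²(3bL-(3b+a)(L-x))/(6L³EI)  [x>a] = -4·(16/5)²·(8-(32/5))²·(3·(24/5)·8-(3·(24/5)+(16/5))·(8-(32/5)))/(6·8³·10000) = -8704/29296875 m
Superposition: y = Σ y_i = -338828/29296875 m ≈ -0.011565 m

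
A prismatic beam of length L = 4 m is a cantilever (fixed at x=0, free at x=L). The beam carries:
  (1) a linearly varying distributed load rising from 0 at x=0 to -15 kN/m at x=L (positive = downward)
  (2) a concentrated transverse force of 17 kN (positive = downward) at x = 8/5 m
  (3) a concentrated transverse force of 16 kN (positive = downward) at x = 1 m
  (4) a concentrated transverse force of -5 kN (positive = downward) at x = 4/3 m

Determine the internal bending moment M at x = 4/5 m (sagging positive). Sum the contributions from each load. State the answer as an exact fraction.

M(4/5) = 3164/75 kN·m

Load 1 — triangular load w₀=-15 kN/m (0→w₀ over full span):
  M_1 = w₀Lx/2 - w₀L²/3 - w₀x³/(6L) = (-15)·4·(4/5)/2 - (-15)·4²/3 - (-15)·(4/5)³/(6·4) = 1408/25 kN·m
Load 2 — point force P=17 kN at a=8/5 m (b=L-a=12/5):
  M_2 = -P(a-x)  [x≤a] = -17·((8/5)-(4/5)) = -68/5 kN·m
Load 3 — point force P=16 kN at a=1 m (b=L-a=3):
  M_3 = -P(a-x)  [x≤a] = -16·(1-(4/5)) = -16/5 kN·m
Load 4 — point force P=-5 kN at a=4/3 m (b=L-a=8/3):
  M_4 = -P(a-x)  [x≤a] = -(-5)·((4/3)-(4/5)) = 8/3 kN·m
Superposition: M = Σ M_i = 3164/75 kN·m ≈ 42.186667 kN·m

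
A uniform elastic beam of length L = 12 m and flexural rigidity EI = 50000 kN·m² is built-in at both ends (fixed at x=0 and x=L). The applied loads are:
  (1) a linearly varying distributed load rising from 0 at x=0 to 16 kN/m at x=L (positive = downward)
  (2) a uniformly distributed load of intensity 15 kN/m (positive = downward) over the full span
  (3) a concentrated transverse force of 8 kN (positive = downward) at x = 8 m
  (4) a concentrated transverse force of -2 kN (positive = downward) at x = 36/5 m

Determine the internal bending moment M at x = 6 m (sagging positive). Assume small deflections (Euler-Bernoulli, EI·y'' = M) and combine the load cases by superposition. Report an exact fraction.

M(6) = 10606/75 kN·m

Load 1 — triangular load w₀=16 kN/m (0→w₀ over full span):
  M_1 = 3w₀Lx/20 - w₀L²/30 - w₀x³/(6L) = 3·16·12·6/20 - 16·12²/30 - 16·6³/(6·12) = 48 kN·m
Load 2 — uniform load w=15 kN/m over full span:
  M_2 = wLx/2 - wL²/12 - wx²/2 = 15·12·6/2 - 15·12²/12 - 15·6²/2 = 90 kN·m
Load 3 — point force P=8 kN at a=8 m (b=L-a=4):
  M_3 = Pb²(3a+b)x/L³ - Pab²/L²  [x≤a] = 8·4²·(3·8+4)·6/12³ - 8·8·4²/12² = 16/3 kN·m
Load 4 — point force P=-2 kN at a=36/5 m (b=L-a=24/5):
  M_4 = Pb²(3a+b)x/L³ - Pab²/L²  [x≤a] = (-2)·(24/5)²·(3·(36/5)+(24/5))·6/12³ - (-2)·(36/5)·(24/5)²/12² = -48/25 kN·m
Superposition: M = Σ M_i = 10606/75 kN·m ≈ 141.413333 kN·m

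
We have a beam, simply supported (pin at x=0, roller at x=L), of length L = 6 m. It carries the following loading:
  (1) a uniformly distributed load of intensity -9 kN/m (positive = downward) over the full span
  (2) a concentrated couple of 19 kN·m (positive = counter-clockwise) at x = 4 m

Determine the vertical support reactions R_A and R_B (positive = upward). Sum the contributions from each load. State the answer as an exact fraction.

R_A = -143/6 kN, R_B = -181/6 kN

Load 1 — uniform load w=-9 kN/m over full span:
  R_A = wL/2 = (-9)·6/2 = -27 kN
  R_B = wL/2 = (-9)·6/2 = -27 kN
Load 2 — applied couple M₀=19 kN·m at a=4 m (b=L-a=2):
  R_A = M₀/L = 19/6 kN
  R_B = -M₀/L = -19/6 kN
Superposition: R_A = -143/6 kN, R_B = -181/6 kN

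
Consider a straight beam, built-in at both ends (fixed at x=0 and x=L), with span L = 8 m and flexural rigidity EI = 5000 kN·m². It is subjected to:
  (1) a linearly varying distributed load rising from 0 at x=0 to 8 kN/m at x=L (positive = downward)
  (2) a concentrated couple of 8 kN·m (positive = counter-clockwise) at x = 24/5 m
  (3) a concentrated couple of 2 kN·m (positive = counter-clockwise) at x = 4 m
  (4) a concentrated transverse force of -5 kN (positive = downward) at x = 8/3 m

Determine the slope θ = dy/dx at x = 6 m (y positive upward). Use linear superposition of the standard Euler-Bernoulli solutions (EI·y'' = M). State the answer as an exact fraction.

Load 1 — triangular load w₀=8 kN/m (0→w₀ over full span):
  θ_1 = -w₀(2x(L-x)(L-2x)(x+2L)+x²(L-x)²)/(120LEI) = -8·(2·6·(8-6)·(8-2·6)·(6+2·8)+6²·(8-6)²)/(120·8·5000) = 41/12500 rad
Load 2 — applied couple M₀=8 kN·m at a=24/5 m (b=L-a=16/5):
  θ_2 = (R_Ax²/2 - M_Ax - M₀(x-a))/EI  [x>a] with R_A=36/25, M_A=64/25 = ((36/25)·6²/2 - (64/25)·6 - 8·(6-(24/5)))/5000 = 3/15625 rad
Load 3 — applied couple M₀=2 kN·m at a=4 m (b=L-a=4):
  θ_3 = (R_Ax²/2 - M_Ax - M₀(x-a))/EI  [x>a] with R_A=3/8, M_A=1/2 = ((3/8)·6²/2 - (1/2)·6 - 2·(6-4))/5000 = -1/20000 rad
Load 4 — point force P=-5 kN at a=8/3 m (b=L-a=16/3):
  θ_4 = Pa²(L-x)(2bL-(3b+a)(L-x))/(2L³EI)  [x>a] = (-5)·(8/3)²·(8-6)·(2·(16/3)·8-(3·(16/3)+(8/3))·(8-6))/(2·8³·5000) = -1/1500 rad
Superposition: θ = Σ θ_i = 4133/1500000 rad ≈ 0.002755 rad

θ(6) = 4133/1500000 rad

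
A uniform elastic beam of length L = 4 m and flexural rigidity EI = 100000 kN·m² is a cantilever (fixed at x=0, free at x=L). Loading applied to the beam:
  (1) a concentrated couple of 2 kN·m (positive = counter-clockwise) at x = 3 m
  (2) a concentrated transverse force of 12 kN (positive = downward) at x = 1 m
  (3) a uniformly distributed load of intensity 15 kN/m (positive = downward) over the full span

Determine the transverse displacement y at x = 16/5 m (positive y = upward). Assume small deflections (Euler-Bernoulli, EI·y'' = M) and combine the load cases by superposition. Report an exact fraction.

Load 1 — applied couple M₀=2 kN·m at a=3 m (b=L-a=1):
  y_1 = M₀a(2x-a)/(2EI)  [x>a] = 2·3·(2·(16/5)-3)/(2·100000) = 51/500000 m
Load 2 — point force P=12 kN at a=1 m (b=L-a=3):
  y_2 = -Pa²(3x-a)/(6EI)  [x>a] = -12·1²·(3·(16/5)-1)/(6·100000) = -43/250000 m
Load 3 — uniform load w=15 kN/m over full span:
  y_3 = -wx²(x²-4Lx+6L²)/(24EI) = -15·(16/5)²·((16/5)²-4·4·(16/5)+6·4²)/(24·100000) = -1376/390625 m
Superposition: y = Σ y_i = -44907/12500000 m ≈ -0.003593 m

y(16/5) = -44907/12500000 m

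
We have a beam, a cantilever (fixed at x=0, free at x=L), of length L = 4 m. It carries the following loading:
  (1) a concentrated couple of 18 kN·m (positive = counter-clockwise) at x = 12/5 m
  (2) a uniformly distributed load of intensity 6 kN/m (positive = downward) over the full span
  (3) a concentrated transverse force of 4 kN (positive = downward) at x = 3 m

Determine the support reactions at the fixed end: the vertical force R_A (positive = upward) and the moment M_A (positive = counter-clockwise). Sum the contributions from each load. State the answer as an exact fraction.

Load 1 — applied couple M₀=18 kN·m at a=12/5 m (b=L-a=8/5):
  R_A = 0 kN
  M_A = -M₀ = -18 kN·m
Load 2 — uniform load w=6 kN/m over full span:
  R_A = wL = 6·4 = 24 kN
  M_A = wL²/2 = 6·4²/2 = 48 kN·m
Load 3 — point force P=4 kN at a=3 m (b=L-a=1):
  R_A = P = 4 kN
  M_A = Pa = 4·3 = 12 kN·m
Superposition: R_A = 28 kN, M_A = 42 kN·m

R_A = 28 kN, M_A = 42 kN·m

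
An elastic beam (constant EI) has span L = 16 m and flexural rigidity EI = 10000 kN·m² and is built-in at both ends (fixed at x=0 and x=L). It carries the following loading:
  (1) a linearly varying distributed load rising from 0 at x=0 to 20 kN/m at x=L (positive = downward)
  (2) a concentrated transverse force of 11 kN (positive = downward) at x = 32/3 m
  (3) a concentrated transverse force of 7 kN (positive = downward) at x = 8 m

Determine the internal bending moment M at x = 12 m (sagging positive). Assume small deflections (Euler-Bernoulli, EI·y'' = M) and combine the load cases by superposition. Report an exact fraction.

Load 1 — triangular load w₀=20 kN/m (0→w₀ over full span):
  M_1 = 3w₀Lx/20 - w₀L²/30 - w₀x³/(6L) = 3·20·16·12/20 - 20·16²/30 - 20·12³/(6·16) = 136/3 kN·m
Load 2 — point force P=11 kN at a=32/3 m (b=L-a=16/3):
  M_2 = Pa²(a+3b)(L-x)/L³ - Pa²b/L²  [x>a] = 11·(32/3)²·((32/3)+3·(16/3))·(16-12)/16³ - 11·(32/3)²·(16/3)/16² = 176/27 kN·m
Load 3 — point force P=7 kN at a=8 m (b=L-a=8):
  M_3 = Pa²(a+3b)(L-x)/L³ - Pa²b/L²  [x>a] = 7·8²·(8+3·8)·(16-12)/16³ - 7·8²·8/16² = 0 kN·m
Superposition: M = Σ M_i = 1400/27 kN·m ≈ 51.851852 kN·m

M(12) = 1400/27 kN·m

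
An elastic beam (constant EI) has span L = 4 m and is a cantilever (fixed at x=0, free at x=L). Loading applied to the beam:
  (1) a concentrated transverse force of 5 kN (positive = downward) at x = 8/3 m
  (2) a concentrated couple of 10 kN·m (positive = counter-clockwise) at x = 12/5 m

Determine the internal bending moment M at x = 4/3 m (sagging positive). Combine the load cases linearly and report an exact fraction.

M(4/3) = 10/3 kN·m

Load 1 — point force P=5 kN at a=8/3 m (b=L-a=4/3):
  M_1 = -P(a-x)  [x≤a] = -5·((8/3)-(4/3)) = -20/3 kN·m
Load 2 — applied couple M₀=10 kN·m at a=12/5 m (b=L-a=8/5):
  M_2 = M₀  [x≤a] = 10 = 10 kN·m
Superposition: M = Σ M_i = 10/3 kN·m ≈ 3.333333 kN·m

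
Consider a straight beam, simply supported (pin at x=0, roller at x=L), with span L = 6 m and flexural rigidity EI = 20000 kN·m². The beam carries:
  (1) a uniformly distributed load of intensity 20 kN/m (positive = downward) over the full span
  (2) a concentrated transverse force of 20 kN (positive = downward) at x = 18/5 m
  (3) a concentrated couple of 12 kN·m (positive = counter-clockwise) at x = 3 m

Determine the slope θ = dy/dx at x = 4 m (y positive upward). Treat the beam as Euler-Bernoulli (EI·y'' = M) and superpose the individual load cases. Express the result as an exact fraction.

θ(4) = 8231/1500000 rad

Load 1 — uniform load w=20 kN/m over full span:
  θ_1 = -w(L³-6Lx²+4x³)/(24EI) = -20·(6³-6·6·4²+4·4³)/(24·20000) = 13/3000 rad
Load 2 — point force P=20 kN at a=18/5 m (b=L-a=12/5):
  θ_2 = -Pa(2L²-6Lx+3x²+a²)/(6LEI)  [x>a] = -20·(18/5)·(2·6²-6·6·4+3·4²+(18/5)²)/(6·6·20000) = 69/62500 rad
Load 3 — applied couple M₀=12 kN·m at a=3 m (b=L-a=3):
  θ_3 = (M₀x²/(2L)-M₀(x-a)+C₁)/EI  [x>a] with C₁=M₀(3b²-L²)/(6L)=-3 = (12·4²/(2·6)-12·(4-3)+(-3))/20000 = 1/20000 rad
Superposition: θ = Σ θ_i = 8231/1500000 rad ≈ 0.005487 rad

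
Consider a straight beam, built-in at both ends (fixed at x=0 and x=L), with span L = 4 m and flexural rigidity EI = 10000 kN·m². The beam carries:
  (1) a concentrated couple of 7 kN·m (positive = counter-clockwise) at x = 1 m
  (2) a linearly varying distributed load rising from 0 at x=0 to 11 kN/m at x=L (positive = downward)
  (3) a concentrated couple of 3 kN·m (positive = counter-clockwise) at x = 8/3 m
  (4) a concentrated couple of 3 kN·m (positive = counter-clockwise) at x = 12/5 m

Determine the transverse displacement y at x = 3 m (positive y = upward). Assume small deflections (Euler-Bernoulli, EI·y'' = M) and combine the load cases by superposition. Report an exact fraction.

Load 1 — applied couple M₀=7 kN·m at a=1 m (b=L-a=3):
  y_1 = (R_Ax³/6 - M_Ax²/2 - M₀(x-a)²/2)/EI  [x>a] with R_A=63/32, M_A=-21/16 = ((63/32)·3³/6 - (-21/16)·3²/2 - 7·(3-1)²/2)/10000 = 49/640000 m
Load 2 — triangular load w₀=11 kN/m (0→w₀ over full span):
  y_2 = -w₀x²(L-x)²(x+2L)/(120LEI) = -11·3²·(4-3)²·(3+2·4)/(120·4·10000) = -363/1600000 m
Load 3 — applied couple M₀=3 kN·m at a=8/3 m (b=L-a=4/3):
  y_3 = (R_Ax³/6 - M_Ax²/2 - M₀(x-a)²/2)/EI  [x>a] with R_A=1, M_A=1 = (1·3³/6 - 1·3²/2 - 3·(3-(8/3))²/2)/10000 = -1/60000 m
Load 4 — applied couple M₀=3 kN·m at a=12/5 m (b=L-a=8/5):
  y_4 = (R_Ax³/6 - M_Ax²/2 - M₀(x-a)²/2)/EI  [x>a] with R_A=27/25, M_A=24/25 = ((27/25)·3³/6 - (24/25)·3²/2 - 3·(3-(12/5))²/2)/10000 = 0 m
Superposition: y = Σ y_i = -1603/9600000 m ≈ -0.000167 m

y(3) = -1603/9600000 m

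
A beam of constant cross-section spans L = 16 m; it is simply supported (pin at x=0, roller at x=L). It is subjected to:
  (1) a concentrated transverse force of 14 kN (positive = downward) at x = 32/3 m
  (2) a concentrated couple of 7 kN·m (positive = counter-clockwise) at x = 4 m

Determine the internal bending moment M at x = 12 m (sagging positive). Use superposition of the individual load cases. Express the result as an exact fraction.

M(12) = 427/12 kN·m

Load 1 — point force P=14 kN at a=32/3 m (b=L-a=16/3):
  M_1 = Pa(L-x)/L  [x>a] = 14·(32/3)·(16-12)/16 = 112/3 kN·m
Load 2 — applied couple M₀=7 kN·m at a=4 m (b=L-a=12):
  M_2 = M₀x/L - M₀  [x>a] = 7·12/16 - 7 = -7/4 kN·m
Superposition: M = Σ M_i = 427/12 kN·m ≈ 35.583333 kN·m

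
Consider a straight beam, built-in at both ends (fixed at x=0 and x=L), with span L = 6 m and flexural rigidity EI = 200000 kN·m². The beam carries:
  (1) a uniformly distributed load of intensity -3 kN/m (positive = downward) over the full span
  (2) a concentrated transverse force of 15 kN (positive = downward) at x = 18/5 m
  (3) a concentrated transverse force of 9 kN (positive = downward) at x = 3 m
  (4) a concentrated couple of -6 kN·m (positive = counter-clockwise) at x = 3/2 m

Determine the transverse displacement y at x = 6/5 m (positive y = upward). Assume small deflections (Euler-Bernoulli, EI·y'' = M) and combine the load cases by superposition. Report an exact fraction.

Load 1 — uniform load w=-3 kN/m over full span:
  y_1 = -wx²(L-x)²/(24EI) = -(-3)·(6/5)²·(6-(6/5))²/(24·200000) = 81/3906250 m
Load 2 — point force P=15 kN at a=18/5 m (b=L-a=12/5):
  y_2 = -Pb²x²(3aL-(3a+b)x)/(6L³EI)  [x≤a] = -15·(12/5)²·(6/5)²·(3·(18/5)·6-(3·(18/5)+(12/5))·(6/5))/(6·6³·200000) = -459/19531250 m
Load 3 — point force P=9 kN at a=3 m (b=L-a=3):
  y_3 = -Pb²x²(3aL-(3a+b)x)/(6L³EI)  [x≤a] = -9·3²·(6/5)²·(3·3·6-(3·3+3)·(6/5))/(6·6³·200000) = -891/50000000 m
Load 4 — applied couple M₀=-6 kN·m at a=3/2 m (b=L-a=9/2):
  y_4 = (R_Ax³/6 - M_Ax²/2)/EI  [x≤a] with R_A=-9/8, M_A=9/8 = ((-9/8)·(6/5)³/6 - (9/8)·(6/5)²/2)/200000 = -567/100000000 m
Superposition: y = Σ y_i = -65637/2500000000 m ≈ -0.000026 m

y(6/5) = -65637/2500000000 m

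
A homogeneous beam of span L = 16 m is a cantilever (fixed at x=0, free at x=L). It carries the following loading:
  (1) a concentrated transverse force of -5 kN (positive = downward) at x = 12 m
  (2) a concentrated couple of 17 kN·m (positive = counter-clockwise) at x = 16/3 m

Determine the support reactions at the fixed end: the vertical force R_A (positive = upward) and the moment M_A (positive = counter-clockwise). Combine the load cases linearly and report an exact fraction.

R_A = -5 kN, M_A = -77 kN·m

Load 1 — point force P=-5 kN at a=12 m (b=L-a=4):
  R_A = P = (-5) = -5 kN
  M_A = Pa = (-5)·12 = -60 kN·m
Load 2 — applied couple M₀=17 kN·m at a=16/3 m (b=L-a=32/3):
  R_A = 0 kN
  M_A = -M₀ = -17 kN·m
Superposition: R_A = -5 kN, M_A = -77 kN·m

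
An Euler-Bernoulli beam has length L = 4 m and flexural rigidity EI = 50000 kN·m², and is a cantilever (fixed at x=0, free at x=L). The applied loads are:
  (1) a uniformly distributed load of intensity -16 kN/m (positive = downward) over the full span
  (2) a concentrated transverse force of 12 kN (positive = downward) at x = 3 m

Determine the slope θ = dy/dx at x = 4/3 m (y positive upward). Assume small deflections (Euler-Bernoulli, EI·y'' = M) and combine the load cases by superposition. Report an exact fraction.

θ(4/3) = 419/253125 rad

Load 1 — uniform load w=-16 kN/m over full span:
  θ_1 = -wx(x²-3Lx+3L²)/(6EI) = -(-16)·(4/3)·((4/3)²-3·4·(4/3)+3·4²)/(6·50000) = 608/253125 rad
Load 2 — point force P=12 kN at a=3 m (b=L-a=1):
  θ_2 = -Px(2a-x)/(2EI)  [x≤a] = -12·(4/3)·(2·3-(4/3))/(2·50000) = -7/9375 rad
Superposition: θ = Σ θ_i = 419/253125 rad ≈ 0.001655 rad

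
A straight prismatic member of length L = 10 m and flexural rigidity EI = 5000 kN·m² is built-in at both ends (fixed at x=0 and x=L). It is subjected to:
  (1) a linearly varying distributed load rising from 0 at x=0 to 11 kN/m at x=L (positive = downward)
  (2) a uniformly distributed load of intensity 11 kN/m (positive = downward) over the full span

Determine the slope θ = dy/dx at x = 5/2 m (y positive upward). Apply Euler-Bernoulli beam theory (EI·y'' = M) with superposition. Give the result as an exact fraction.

θ(5/2) = -1309/51200 rad

Load 1 — triangular load w₀=11 kN/m (0→w₀ over full span):
  θ_1 = -w₀(2x(L-x)(L-2x)(x+2L)+x²(L-x)²)/(120LEI) = -11·(2·(5/2)·(10-(5/2))·(10-2·(5/2))·((5/2)+2·10)+(5/2)²·(10-(5/2))²)/(120·10·5000) = -429/51200 rad
Load 2 — uniform load w=11 kN/m over full span:
  θ_2 = -wx(L-x)(L-2x)/(12EI) = -11·(5/2)·(10-(5/2))·(10-2·(5/2))/(12·5000) = -11/640 rad
Superposition: θ = Σ θ_i = -1309/51200 rad ≈ -0.025566 rad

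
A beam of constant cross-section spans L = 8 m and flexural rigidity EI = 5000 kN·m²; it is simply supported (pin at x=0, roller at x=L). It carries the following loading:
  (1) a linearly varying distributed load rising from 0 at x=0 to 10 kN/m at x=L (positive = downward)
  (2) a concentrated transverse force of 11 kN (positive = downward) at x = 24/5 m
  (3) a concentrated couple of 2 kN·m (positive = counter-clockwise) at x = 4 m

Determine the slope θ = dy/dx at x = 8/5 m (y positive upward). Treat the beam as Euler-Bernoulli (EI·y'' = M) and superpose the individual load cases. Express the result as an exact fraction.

Load 1 — triangular load w₀=10 kN/m (0→w₀ over full span):
  θ_1 = -w₀(7L⁴-30L²x²+15x⁴)/(360LEI) = -10·(7·8⁴-30·8²·(8/5)²+15·(8/5)⁴)/(360·8·5000) = -11648/703125 rad
Load 2 — point force P=11 kN at a=24/5 m (b=L-a=16/5):
  θ_2 = -Pb(L²-b²-3x²)/(6LEI)  [x≤a] = -11·(16/5)·(8²-(16/5)²-3·(8/5)²)/(6·8·5000) = -528/78125 rad
Load 3 — applied couple M₀=2 kN·m at a=4 m (b=L-a=4):
  θ_3 = (M₀x²/(2L)+C₁)/EI  [x≤a] with C₁=M₀(3b²-L²)/(6L)=-2/3 = (2·(8/5)²/(2·8)+(-2/3))/5000 = -13/187500 rad
Superposition: θ = Σ θ_i = -13159/562500 rad ≈ -0.023394 rad

θ(8/5) = -13159/562500 rad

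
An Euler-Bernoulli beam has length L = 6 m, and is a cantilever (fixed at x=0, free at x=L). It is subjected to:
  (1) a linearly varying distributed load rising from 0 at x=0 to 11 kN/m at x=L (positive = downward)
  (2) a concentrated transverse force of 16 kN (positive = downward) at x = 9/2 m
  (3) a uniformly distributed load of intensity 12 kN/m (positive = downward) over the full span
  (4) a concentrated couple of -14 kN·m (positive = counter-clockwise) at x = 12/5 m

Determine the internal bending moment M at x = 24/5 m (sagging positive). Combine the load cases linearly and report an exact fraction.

Load 1 — triangular load w₀=11 kN/m (0→w₀ over full span):
  M_1 = w₀Lx/2 - w₀L²/3 - w₀x³/(6L) = 11·6·(24/5)/2 - 11·6²/3 - 11·(24/5)³/(6·6) = -924/125 kN·m
Load 2 — point force P=16 kN at a=9/2 m (b=L-a=3/2):
  M_2 = 0  [x>a] = 0 kN·m
Load 3 — uniform load w=12 kN/m over full span:
  M_3 = -w(L-x)²/2 = -12·(6-(24/5))²/2 = -216/25 kN·m
Load 4 — applied couple M₀=-14 kN·m at a=12/5 m (b=L-a=18/5):
  M_4 = 0  [x>a] = 0 kN·m
Superposition: M = Σ M_i = -2004/125 kN·m ≈ -16.032000 kN·m

M(24/5) = -2004/125 kN·m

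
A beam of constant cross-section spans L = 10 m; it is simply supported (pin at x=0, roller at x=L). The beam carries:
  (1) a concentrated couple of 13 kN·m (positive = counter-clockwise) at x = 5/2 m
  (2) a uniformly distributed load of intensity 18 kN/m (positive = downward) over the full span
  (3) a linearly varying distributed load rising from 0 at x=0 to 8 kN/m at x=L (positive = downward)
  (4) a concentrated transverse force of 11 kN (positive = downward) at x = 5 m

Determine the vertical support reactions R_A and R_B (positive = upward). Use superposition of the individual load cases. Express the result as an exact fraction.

R_A = 1652/15 kN, R_B = 1813/15 kN

Load 1 — applied couple M₀=13 kN·m at a=5/2 m (b=L-a=15/2):
  R_A = M₀/L = 13/10 kN
  R_B = -M₀/L = -13/10 kN
Load 2 — uniform load w=18 kN/m over full span:
  R_A = wL/2 = 18·10/2 = 90 kN
  R_B = wL/2 = 18·10/2 = 90 kN
Load 3 — triangular load w₀=8 kN/m (0→w₀ over full span):
  R_A = w₀L/6 = 8·10/6 = 40/3 kN
  R_B = w₀L/3 = 8·10/3 = 80/3 kN
Load 4 — point force P=11 kN at a=5 m (b=L-a=5):
  R_A = Pb/L = 11·5/10 = 11/2 kN
  R_B = Pa/L = 11·5/10 = 11/2 kN
Superposition: R_A = 1652/15 kN, R_B = 1813/15 kN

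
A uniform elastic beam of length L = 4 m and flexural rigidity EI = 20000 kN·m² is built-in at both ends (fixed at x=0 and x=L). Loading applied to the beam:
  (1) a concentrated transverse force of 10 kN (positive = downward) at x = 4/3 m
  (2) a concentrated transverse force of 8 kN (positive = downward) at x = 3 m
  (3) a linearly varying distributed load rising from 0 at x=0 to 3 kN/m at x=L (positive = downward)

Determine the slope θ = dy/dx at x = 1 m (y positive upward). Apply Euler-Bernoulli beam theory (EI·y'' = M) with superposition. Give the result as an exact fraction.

Load 1 — point force P=10 kN at a=4/3 m (b=L-a=8/3):
  θ_1 = -Pb²x(2aL-(3a+b)x)/(2L³EI)  [x≤a] = -10·(8/3)²·1·(2·(4/3)·4-(3·(4/3)+(8/3))·1)/(2·4³·20000) = -1/9000 rad
Load 2 — point force P=8 kN at a=3 m (b=L-a=1):
  θ_2 = -Pb²x(2aL-(3a+b)x)/(2L³EI)  [x≤a] = -8·1²·1·(2·3·4-(3·3+1)·1)/(2·4³·20000) = -7/160000 rad
Load 3 — triangular load w₀=3 kN/m (0→w₀ over full span):
  θ_3 = -w₀(2x(L-x)(L-2x)(x+2L)+x²(L-x)²)/(120LEI) = -3·(2·1·(4-1)·(4-2·1)·(1+2·4)+1²·(4-1)²)/(120·4·20000) = -117/3200000 rad
Superposition: θ = Σ θ_i = -5513/28800000 rad ≈ -0.000191 rad

θ(1) = -5513/28800000 rad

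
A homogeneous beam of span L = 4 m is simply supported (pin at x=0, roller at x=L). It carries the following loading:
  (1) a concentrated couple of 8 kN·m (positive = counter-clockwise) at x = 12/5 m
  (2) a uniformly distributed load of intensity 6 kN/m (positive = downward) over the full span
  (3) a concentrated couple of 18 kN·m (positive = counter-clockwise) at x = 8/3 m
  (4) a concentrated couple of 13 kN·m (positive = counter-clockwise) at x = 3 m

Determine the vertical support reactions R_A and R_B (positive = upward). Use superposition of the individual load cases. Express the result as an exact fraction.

R_A = 87/4 kN, R_B = 9/4 kN

Load 1 — applied couple M₀=8 kN·m at a=12/5 m (b=L-a=8/5):
  R_A = M₀/L = 8/4 = 2 kN
  R_B = -M₀/L = -8/4 = -2 kN
Load 2 — uniform load w=6 kN/m over full span:
  R_A = wL/2 = 6·4/2 = 12 kN
  R_B = wL/2 = 6·4/2 = 12 kN
Load 3 — applied couple M₀=18 kN·m at a=8/3 m (b=L-a=4/3):
  R_A = M₀/L = 18/4 = 9/2 kN
  R_B = -M₀/L = -18/4 = -9/2 kN
Load 4 — applied couple M₀=13 kN·m at a=3 m (b=L-a=1):
  R_A = M₀/L = 13/4 kN
  R_B = -M₀/L = -13/4 kN
Superposition: R_A = 87/4 kN, R_B = 9/4 kN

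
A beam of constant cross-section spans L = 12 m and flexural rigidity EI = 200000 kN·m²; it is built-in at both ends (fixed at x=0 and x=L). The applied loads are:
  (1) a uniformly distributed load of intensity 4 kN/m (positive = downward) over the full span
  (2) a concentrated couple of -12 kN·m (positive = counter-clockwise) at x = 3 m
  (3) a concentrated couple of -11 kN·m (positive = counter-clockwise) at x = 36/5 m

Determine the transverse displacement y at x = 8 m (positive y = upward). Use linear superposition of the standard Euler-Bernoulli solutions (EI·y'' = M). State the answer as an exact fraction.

y(8) = -6943/7500000 m

Load 1 — uniform load w=4 kN/m over full span:
  y_1 = -wx²(L-x)²/(24EI) = -4·8²·(12-8)²/(24·200000) = -8/9375 m
Load 2 — applied couple M₀=-12 kN·m at a=3 m (b=L-a=9):
  y_2 = (R_Ax³/6 - M_Ax²/2 - M₀(x-a)²/2)/EI  [x>a] with R_A=-9/8, M_A=9/4 = ((-9/8)·8³/6 - (9/4)·8²/2 - (-12)·(8-3)²/2)/200000 = -9/100000 m
Load 3 — applied couple M₀=-11 kN·m at a=36/5 m (b=L-a=24/5):
  y_3 = (R_Ax³/6 - M_Ax²/2 - M₀(x-a)²/2)/EI  [x>a] with R_A=-33/25, M_A=-88/25 = ((-33/25)·8³/6 - (-88/25)·8²/2 - (-11)·(8-(36/5))²/2)/200000 = 11/625000 m
Superposition: y = Σ y_i = -6943/7500000 m ≈ -0.000926 m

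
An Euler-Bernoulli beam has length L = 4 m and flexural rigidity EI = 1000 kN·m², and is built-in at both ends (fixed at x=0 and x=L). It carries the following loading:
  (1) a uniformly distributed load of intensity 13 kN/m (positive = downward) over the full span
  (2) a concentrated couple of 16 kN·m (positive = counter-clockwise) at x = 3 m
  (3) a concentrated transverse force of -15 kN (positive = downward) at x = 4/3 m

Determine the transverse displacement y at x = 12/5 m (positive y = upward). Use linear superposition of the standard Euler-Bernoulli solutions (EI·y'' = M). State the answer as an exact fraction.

Load 1 — uniform load w=13 kN/m over full span:
  y_1 = -wx²(L-x)²/(24EI) = -13·(12/5)²·(4-(12/5))²/(24·1000) = -624/78125 m
Load 2 — applied couple M₀=16 kN·m at a=3 m (b=L-a=1):
  y_2 = (R_Ax³/6 - M_Ax²/2)/EI  [x≤a] with R_A=9/2, M_A=5 = ((9/2)·(12/5)³/6 - 5·(12/5)²/2)/1000 = -63/15625 m
Load 3 — point force P=-15 kN at a=4/3 m (b=L-a=8/3):
  y_3 = -Pa²(L-x)²(3bL-(3b+a)(L-x))/(6L³EI)  [x>a] = -(-15)·(4/3)²·(4-(12/5))²·(3·(8/3)·4-(3·(8/3)+(4/3))·(4-(12/5)))/(6·4³·1000) = 256/84375 m
Superposition: y = Σ y_i = -18953/2109375 m ≈ -0.008985 m

y(12/5) = -18953/2109375 m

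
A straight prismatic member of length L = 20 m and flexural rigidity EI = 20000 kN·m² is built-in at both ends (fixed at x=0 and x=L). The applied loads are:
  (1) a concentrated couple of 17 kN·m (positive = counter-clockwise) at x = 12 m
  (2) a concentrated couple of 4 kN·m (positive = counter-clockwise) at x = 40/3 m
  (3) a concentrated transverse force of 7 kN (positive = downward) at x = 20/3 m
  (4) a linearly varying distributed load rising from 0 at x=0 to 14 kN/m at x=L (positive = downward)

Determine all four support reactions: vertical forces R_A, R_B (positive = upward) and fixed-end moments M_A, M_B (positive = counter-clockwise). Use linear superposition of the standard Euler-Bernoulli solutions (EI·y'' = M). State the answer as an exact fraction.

Load 1 — applied couple M₀=17 kN·m at a=12 m (b=L-a=8):
  R_A = 6M₀ab/L³ = 6·17·12·8/20³ = 153/125 kN
  M_A = M₀b(2a-b)/L² = 17·8·(2·12-8)/20² = 136/25 kN·m
  R_B = -6M₀ab/L³ = -6·17·12·8/20³ = -153/125 kN
  M_B = M₀a(2b-a)/L² = 17·12·(2·8-12)/20² = 51/25 kN·m
Load 2 — applied couple M₀=4 kN·m at a=40/3 m (b=L-a=20/3):
  R_A = 6M₀ab/L³ = 6·4·(40/3)·(20/3)/20³ = 4/15 kN
  M_A = M₀b(2a-b)/L² = 4·(20/3)·(2·(40/3)-(20/3))/20² = 4/3 kN·m
  R_B = -6M₀ab/L³ = -6·4·(40/3)·(20/3)/20³ = -4/15 kN
  M_B = M₀a(2b-a)/L² = 4·(40/3)·(2·(20/3)-(40/3))/20² = 0 kN·m
Load 3 — point force P=7 kN at a=20/3 m (b=L-a=40/3):
  R_A = Pb²(3a+b)/L³ = 7·(40/3)²·(3·(20/3)+(40/3))/20³ = 140/27 kN
  M_A = Pab²/L² = 7·(20/3)·(40/3)²/20² = 560/27 kN·m
  R_B = Pa²(a+3b)/L³ = 7·(20/3)²·((20/3)+3·(40/3))/20³ = 49/27 kN
  M_B = -Pa²b/L² = -7·(20/3)²·(40/3)/20² = -280/27 kN·m
Load 4 — triangular load w₀=14 kN/m (0→w₀ over full span):
  R_A = 3w₀L/20 = 3·14·20/20 = 42 kN
  M_A = w₀L²/30 = 14·20²/30 = 560/3 kN·m
  R_B = 7w₀L/20 = 7·14·20/20 = 98 kN
  M_B = -w₀L²/20 = -14·20²/20 = -280 kN·m
Superposition: R_A = 164281/3375 kN, M_A = 144572/675 kN·m, R_B = 331844/3375 kN, M_B = -194623/675 kN·m

R_A = 164281/3375 kN, M_A = 144572/675 kN·m, R_B = 331844/3375 kN, M_B = -194623/675 kN·m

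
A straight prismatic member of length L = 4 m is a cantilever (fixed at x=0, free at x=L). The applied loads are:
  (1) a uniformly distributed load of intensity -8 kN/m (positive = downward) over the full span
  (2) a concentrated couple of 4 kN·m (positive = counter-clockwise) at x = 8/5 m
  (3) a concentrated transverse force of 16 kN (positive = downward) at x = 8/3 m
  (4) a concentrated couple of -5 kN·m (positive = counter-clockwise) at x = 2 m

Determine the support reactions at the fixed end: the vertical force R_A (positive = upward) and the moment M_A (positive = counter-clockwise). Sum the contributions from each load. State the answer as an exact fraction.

Load 1 — uniform load w=-8 kN/m over full span:
  R_A = wL = (-8)·4 = -32 kN
  M_A = wL²/2 = (-8)·4²/2 = -64 kN·m
Load 2 — applied couple M₀=4 kN·m at a=8/5 m (b=L-a=12/5):
  R_A = 0 kN
  M_A = -M₀ = -4 kN·m
Load 3 — point force P=16 kN at a=8/3 m (b=L-a=4/3):
  R_A = P = 16 kN
  M_A = Pa = 16·(8/3) = 128/3 kN·m
Load 4 — applied couple M₀=-5 kN·m at a=2 m (b=L-a=2):
  R_A = 0 kN
  M_A = -M₀ = -(-5) = 5 kN·m
Superposition: R_A = -16 kN, M_A = -61/3 kN·m

R_A = -16 kN, M_A = -61/3 kN·m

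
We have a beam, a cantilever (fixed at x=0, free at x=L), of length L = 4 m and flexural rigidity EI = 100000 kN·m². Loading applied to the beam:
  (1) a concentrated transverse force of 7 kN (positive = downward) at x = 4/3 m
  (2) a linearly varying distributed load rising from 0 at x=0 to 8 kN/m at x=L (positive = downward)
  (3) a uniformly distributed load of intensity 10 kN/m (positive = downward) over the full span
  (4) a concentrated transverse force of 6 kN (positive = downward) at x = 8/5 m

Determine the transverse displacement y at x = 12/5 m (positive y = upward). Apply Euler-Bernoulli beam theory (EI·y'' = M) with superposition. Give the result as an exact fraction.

y(12/5) = -10516988/3955078125 m

Load 1 — point force P=7 kN at a=4/3 m (b=L-a=8/3):
  y_1 = -Pa²(3x-a)/(6EI)  [x>a] = -7·(4/3)²·(3·(12/5)-(4/3))/(6·100000) = -154/1265625 m
Load 2 — triangular load w₀=8 kN/m (0→w₀ over full span):
  y_2 = (w₀Lx³/12-w₀L²x²/6-w₀x⁵/(120L))/EI = (8·4·(12/5)³/12-8·4²·(12/5)²/6-8·(12/5)⁵/(120·4))/100000 = -42648/48828125 m
Load 3 — uniform load w=10 kN/m over full span:
  y_3 = -wx²(x²-4Lx+6L²)/(24EI) = -10·(12/5)²·((12/5)²-4·4·(12/5)+6·4²)/(24·100000) = -594/390625 m
Load 4 — point force P=6 kN at a=8/5 m (b=L-a=12/5):
  y_4 = -Pa²(3x-a)/(6EI)  [x>a] = -6·(8/5)²·(3·(12/5)-(8/5))/(6·100000) = -56/390625 m
Superposition: y = Σ y_i = -10516988/3955078125 m ≈ -0.002659 m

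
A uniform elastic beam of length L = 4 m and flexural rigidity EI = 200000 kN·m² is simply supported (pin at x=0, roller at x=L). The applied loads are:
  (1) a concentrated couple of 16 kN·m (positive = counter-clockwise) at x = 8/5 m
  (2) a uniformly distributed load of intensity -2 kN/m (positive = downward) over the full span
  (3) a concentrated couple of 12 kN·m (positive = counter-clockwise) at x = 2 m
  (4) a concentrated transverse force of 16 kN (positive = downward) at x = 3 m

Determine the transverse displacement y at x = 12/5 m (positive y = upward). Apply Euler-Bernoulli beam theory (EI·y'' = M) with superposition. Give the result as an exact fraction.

y(12/5) = -89/15625000 m

Load 1 — applied couple M₀=16 kN·m at a=8/5 m (b=L-a=12/5):
  y_1 = (M₀x³/(6L)-M₀(x-a)²/2+C₁x)/EI  [x>a] with C₁=M₀(3b²-L²)/(6L)=64/75 = (16·(12/5)³/(6·4)-16·((12/5)-(8/5))²/2+(64/75)·(12/5))/200000 = 12/390625 m
Load 2 — uniform load w=-2 kN/m over full span:
  y_2 = -wx(L³-2Lx²+x³)/(24EI) = -(-2)·(12/5)·(4³-2·4·(12/5)²+(12/5)³)/(24·200000) = 62/1953125 m
Load 3 — applied couple M₀=12 kN·m at a=2 m (b=L-a=2):
  y_3 = (M₀x³/(6L)-M₀(x-a)²/2+C₁x)/EI  [x>a] with C₁=M₀(3b²-L²)/(6L)=-2 = (12·(12/5)³/(6·4)-12·((12/5)-2)²/2+(-2)·(12/5))/200000 = 9/1562500 m
Load 4 — point force P=16 kN at a=3 m (b=L-a=1):
  y_4 = -Pbx(L²-b²-x²)/(6LEI)  [x≤a] = -16·1·(12/5)·(4²-1²-(12/5)²)/(6·4·200000) = -231/3125000 m
Superposition: y = Σ y_i = -89/15625000 m ≈ -0.000006 m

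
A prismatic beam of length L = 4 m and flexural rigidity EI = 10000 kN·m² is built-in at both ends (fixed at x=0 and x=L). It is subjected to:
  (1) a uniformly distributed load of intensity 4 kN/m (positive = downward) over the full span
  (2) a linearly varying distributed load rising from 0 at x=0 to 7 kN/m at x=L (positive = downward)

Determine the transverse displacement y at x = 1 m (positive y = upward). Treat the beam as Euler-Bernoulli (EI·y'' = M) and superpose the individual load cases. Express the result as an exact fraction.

y(1) = -429/1600000 m

Load 1 — uniform load w=4 kN/m over full span:
  y_1 = -wx²(L-x)²/(24EI) = -4·1²·(4-1)²/(24·10000) = -3/20000 m
Load 2 — triangular load w₀=7 kN/m (0→w₀ over full span):
  y_2 = -w₀x²(L-x)²(x+2L)/(120LEI) = -7·1²·(4-1)²·(1+2·4)/(120·4·10000) = -189/1600000 m
Superposition: y = Σ y_i = -429/1600000 m ≈ -0.000268 m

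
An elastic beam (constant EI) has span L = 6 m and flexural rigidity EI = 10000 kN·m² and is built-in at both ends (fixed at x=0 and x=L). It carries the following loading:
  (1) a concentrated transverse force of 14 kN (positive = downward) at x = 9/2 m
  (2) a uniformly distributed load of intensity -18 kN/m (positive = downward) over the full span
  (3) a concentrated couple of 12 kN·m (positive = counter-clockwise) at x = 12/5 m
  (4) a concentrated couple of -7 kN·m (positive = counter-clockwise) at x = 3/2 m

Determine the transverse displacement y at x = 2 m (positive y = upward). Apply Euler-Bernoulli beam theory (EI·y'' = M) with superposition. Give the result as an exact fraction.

y(2) = 24301/6000000 m

Load 1 — point force P=14 kN at a=9/2 m (b=L-a=3/2):
  y_1 = -Pb²x²(3aL-(3a+b)x)/(6L³EI)  [x≤a] = -14·(3/2)²·2²·(3·(9/2)·6-(3·(9/2)+(3/2))·2)/(6·6³·10000) = -119/240000 m
Load 2 — uniform load w=-18 kN/m over full span:
  y_2 = -wx²(L-x)²/(24EI) = -(-18)·2²·(6-2)²/(24·10000) = 3/625 m
Load 3 — applied couple M₀=12 kN·m at a=12/5 m (b=L-a=18/5):
  y_3 = (R_Ax³/6 - M_Ax²/2)/EI  [x≤a] with R_A=72/25, M_A=36/25 = ((72/25)·2³/6 - (36/25)·2²/2)/10000 = 3/31250 m
Load 4 — applied couple M₀=-7 kN·m at a=3/2 m (b=L-a=9/2):
  y_4 = (R_Ax³/6 - M_Ax²/2 - M₀(x-a)²/2)/EI  [x>a] with R_A=-21/16, M_A=21/16 = ((-21/16)·2³/6 - (21/16)·2²/2 - (-7)·(2-(3/2))²/2)/10000 = -7/20000 m
Superposition: y = Σ y_i = 24301/6000000 m ≈ 0.004050 m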